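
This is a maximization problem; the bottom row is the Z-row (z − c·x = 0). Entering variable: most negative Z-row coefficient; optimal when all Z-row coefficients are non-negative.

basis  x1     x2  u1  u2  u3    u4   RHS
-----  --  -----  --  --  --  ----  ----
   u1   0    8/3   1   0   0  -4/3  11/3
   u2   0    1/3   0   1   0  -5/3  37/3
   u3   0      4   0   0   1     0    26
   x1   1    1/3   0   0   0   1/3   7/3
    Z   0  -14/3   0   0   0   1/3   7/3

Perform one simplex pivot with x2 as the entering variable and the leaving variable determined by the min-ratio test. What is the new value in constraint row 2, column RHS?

95/8

Ratio test on column x2 — row 1: (11/3)/(8/3) = 11/8; row 2: (37/3)/(1/3) = 37; row 3: 26/4 = 13/2; row 4: (7/3)/(1/3) = 7. Minimum is 11/8 at row 1 (u1 leaves); pivot element 8/3.
Divide row 1 by 8/3; eliminate column x2 from the other rows.
Row 2 update in column RHS: 37/3 − (1/3)·(11/8) = 95/8.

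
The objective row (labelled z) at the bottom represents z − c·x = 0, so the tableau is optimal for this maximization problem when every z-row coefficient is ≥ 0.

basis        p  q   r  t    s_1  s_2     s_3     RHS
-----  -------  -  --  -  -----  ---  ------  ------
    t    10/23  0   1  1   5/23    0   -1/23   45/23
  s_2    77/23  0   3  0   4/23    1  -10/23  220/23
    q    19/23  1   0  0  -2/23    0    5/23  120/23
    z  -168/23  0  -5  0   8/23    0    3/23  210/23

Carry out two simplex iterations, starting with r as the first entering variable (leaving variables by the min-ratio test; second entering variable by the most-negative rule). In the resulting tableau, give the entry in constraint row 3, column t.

Ratio test on column r — row 1: (45/23)/1 = 45/23; row 2: (220/23)/3 = 220/69; row 3: entry 0 ≤ 0. Minimum is 45/23 at row 1 (t leaves); pivot element 1.
Divide row 1 by 1; eliminate column r from the other rows.
Second iteration: most negative z-row entry is -118/23 in column p, so p enters.
Ratio test on column p — row 1: (45/23)/(10/23) = 9/2; row 2: (85/23)/(47/23) = 85/47; row 3: (120/23)/(19/23) = 120/19. Minimum is 85/47 at row 2 (s_2 leaves); pivot element 47/23.
Divide row 2 by 47/23; eliminate column p from the other rows.
After both pivots, the entry at constraint row 3, column t is 57/47.

57/47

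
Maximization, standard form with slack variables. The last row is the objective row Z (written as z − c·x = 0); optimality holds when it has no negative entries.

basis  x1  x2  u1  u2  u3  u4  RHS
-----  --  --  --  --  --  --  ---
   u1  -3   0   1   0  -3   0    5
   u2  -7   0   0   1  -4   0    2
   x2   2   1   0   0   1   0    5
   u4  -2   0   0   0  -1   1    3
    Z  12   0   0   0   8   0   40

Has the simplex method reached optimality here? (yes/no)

Every Z-row coefficient is ≥ 0, so the tableau is optimal.

yes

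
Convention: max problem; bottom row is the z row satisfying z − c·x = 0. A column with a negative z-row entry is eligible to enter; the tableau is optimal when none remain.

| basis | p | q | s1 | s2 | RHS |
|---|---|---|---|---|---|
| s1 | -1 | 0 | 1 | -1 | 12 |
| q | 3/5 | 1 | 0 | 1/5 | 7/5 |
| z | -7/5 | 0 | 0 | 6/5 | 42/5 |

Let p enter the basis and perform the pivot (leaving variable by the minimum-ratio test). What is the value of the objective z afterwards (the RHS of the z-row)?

Ratio test on column p — row 1: entry -1 ≤ 0; row 2: (7/5)/(3/5) = 7/3. Minimum is 7/3 at row 2 (q leaves); pivot element 3/5.
Pivot on row 2; the z-row RHS becomes 42/5 − (-7/5)·(7/3) = 35/3.

35/3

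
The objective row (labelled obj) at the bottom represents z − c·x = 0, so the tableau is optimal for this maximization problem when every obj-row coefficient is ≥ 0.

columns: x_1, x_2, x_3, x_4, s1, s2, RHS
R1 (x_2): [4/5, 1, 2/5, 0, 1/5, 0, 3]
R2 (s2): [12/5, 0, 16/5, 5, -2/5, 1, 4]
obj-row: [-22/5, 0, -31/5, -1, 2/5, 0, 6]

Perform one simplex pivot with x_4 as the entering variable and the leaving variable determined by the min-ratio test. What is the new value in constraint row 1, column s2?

Ratio test on column x_4 — row 1: entry 0 ≤ 0; row 2: 4/5 = 4/5. Minimum is 4/5 at row 2 (s2 leaves); pivot element 5.
Divide row 2 by 5; eliminate column x_4 from the other rows.
Row 1 update in column s2: 0 − 0·(1/5) = 0.

0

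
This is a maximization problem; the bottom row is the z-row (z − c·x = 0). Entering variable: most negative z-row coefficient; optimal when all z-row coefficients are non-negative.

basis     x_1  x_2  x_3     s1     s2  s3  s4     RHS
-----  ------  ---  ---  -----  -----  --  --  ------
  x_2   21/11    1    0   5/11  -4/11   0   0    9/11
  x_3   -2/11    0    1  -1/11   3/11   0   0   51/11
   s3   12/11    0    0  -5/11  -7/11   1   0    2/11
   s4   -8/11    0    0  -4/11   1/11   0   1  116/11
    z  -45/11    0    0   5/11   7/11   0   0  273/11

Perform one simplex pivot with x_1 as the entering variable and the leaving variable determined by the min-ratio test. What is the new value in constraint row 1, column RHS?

1/2

Ratio test on column x_1 — row 1: (9/11)/(21/11) = 3/7; row 2: entry -2/11 ≤ 0; row 3: (2/11)/(12/11) = 1/6; row 4: entry -8/11 ≤ 0. Minimum is 1/6 at row 3 (s3 leaves); pivot element 12/11.
Divide row 3 by 12/11; eliminate column x_1 from the other rows.
Row 1 update in column RHS: 9/11 − (21/11)·(1/6) = 1/2.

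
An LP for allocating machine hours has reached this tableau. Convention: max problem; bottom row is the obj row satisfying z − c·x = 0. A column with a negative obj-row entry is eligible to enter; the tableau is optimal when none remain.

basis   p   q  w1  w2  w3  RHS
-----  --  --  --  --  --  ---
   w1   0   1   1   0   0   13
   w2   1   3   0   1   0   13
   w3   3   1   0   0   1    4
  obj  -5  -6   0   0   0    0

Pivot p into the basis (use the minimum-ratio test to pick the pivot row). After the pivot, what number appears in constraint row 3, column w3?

1/3

Ratio test on column p — row 1: entry 0 ≤ 0; row 2: 13/1 = 13; row 3: 4/3 = 4/3. Minimum is 4/3 at row 3 (w3 leaves); pivot element 3.
Divide row 3 by 3; eliminate column p from the other rows.
In the new row 3, the w3 entry is the old entry divided by the pivot: 1/3 = 1/3.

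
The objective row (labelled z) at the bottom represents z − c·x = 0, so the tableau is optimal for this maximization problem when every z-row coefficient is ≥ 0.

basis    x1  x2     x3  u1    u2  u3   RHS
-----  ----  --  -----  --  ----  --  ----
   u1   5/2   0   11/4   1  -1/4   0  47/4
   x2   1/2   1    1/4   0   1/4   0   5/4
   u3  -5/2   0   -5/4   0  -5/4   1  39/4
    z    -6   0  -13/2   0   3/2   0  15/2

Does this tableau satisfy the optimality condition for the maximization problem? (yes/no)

no

The z-row has a negative entry -13/2 in column x3, so it is not optimal.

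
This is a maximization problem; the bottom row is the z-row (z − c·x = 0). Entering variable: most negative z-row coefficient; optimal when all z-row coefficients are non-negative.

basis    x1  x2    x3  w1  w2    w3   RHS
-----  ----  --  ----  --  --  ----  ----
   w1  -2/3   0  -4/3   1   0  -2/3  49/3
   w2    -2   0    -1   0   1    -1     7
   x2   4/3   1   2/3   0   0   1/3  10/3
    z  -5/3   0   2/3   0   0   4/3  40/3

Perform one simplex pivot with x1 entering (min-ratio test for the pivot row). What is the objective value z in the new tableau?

Ratio test on column x1 — row 1: entry -2/3 ≤ 0; row 2: entry -2 ≤ 0; row 3: (10/3)/(4/3) = 5/2. Minimum is 5/2 at row 3 (x2 leaves); pivot element 4/3.
Pivot on row 3; the z-row RHS becomes 40/3 − (-5/3)·(5/2) = 35/2.

35/2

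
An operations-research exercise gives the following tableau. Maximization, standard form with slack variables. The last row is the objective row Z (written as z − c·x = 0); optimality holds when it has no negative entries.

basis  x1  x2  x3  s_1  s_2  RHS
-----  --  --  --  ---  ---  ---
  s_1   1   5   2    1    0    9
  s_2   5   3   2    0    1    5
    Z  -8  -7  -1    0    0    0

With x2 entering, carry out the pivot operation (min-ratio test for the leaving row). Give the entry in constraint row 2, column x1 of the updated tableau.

5/3

Ratio test on column x2 — row 1: 9/5 = 9/5; row 2: 5/3 = 5/3. Minimum is 5/3 at row 2 (s_2 leaves); pivot element 3.
Divide row 2 by 3; eliminate column x2 from the other rows.
In the new row 2, the x1 entry is the old entry divided by the pivot: 5/3 = 5/3.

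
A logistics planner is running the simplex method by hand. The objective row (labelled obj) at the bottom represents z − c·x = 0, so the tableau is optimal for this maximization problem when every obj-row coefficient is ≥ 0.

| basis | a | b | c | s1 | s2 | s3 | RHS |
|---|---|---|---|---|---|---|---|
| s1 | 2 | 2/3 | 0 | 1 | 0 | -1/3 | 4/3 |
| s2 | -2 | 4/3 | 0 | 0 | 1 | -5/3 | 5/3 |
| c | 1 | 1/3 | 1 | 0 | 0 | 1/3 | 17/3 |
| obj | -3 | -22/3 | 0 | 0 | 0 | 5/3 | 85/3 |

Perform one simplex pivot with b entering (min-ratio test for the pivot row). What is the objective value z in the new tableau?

75/2

Ratio test on column b — row 1: (4/3)/(2/3) = 2; row 2: (5/3)/(4/3) = 5/4; row 3: (17/3)/(1/3) = 17. Minimum is 5/4 at row 2 (s2 leaves); pivot element 4/3.
Pivot on row 2; the obj-row RHS becomes 85/3 − (-22/3)·(5/4) = 75/2.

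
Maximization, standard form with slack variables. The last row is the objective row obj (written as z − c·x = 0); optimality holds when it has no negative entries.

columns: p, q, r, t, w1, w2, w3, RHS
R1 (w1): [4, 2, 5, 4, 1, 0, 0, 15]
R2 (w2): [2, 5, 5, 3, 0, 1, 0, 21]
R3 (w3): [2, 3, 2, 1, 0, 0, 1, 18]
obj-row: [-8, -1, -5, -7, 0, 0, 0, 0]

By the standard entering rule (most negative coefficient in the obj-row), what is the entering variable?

Negative obj-row entries: p: -8, q: -1, r: -5, t: -7.
The most negative is -8 in column p, so p enters.

p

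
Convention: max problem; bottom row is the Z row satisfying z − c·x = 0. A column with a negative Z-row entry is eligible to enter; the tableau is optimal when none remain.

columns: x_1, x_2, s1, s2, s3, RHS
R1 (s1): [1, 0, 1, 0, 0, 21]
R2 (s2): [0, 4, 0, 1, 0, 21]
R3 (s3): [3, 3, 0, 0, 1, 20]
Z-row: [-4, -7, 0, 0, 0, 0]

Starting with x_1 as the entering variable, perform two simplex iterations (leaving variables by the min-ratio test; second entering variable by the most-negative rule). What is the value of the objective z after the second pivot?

509/12

Ratio test on column x_1 — row 1: 21/1 = 21; row 2: entry 0 ≤ 0; row 3: 20/3 = 20/3. Minimum is 20/3 at row 3 (s3 leaves); pivot element 3.
Pivot on row 3; the Z-row RHS becomes 0 − (-4)·(20/3) = 80/3.
Next entering variable (most negative Z-row entry -3): x_2.
Ratio test on column x_2 — row 1: entry -1 ≤ 0; row 2: 21/4 = 21/4; row 3: (20/3)/1 = 20/3. Minimum is 21/4 at row 2 (s2 leaves); pivot element 4.
After the second pivot the Z-row RHS is 80/3 − (-3)·(21/4) = 509/12.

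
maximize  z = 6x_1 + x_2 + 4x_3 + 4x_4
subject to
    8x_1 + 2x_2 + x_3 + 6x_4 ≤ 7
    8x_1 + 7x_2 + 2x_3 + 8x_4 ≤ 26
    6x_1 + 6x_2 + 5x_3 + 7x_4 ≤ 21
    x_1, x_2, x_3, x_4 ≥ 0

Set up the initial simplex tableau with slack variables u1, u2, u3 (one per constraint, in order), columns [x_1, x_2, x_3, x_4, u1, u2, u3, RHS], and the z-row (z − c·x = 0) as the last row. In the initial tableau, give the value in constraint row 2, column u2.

1

Slack u2 belongs to constraint 2; its column is the unit vector e_2, so the entry in row 2 is 1.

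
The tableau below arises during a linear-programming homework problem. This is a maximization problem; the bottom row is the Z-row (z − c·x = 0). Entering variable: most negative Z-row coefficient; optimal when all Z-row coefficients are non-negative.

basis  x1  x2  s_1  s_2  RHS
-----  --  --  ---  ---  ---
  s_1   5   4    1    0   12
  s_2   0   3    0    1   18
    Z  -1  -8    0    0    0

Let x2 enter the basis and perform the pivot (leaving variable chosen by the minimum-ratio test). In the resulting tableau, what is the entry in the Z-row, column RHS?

Ratio test on column x2 — row 1: 12/4 = 3; row 2: 18/3 = 6. Minimum is 3 at row 1 (s_1 leaves); pivot element 4.
Divide row 1 by 4; eliminate column x2 from the other rows.
Z-row update in column RHS: 0 − (-8)·3 = 24.

24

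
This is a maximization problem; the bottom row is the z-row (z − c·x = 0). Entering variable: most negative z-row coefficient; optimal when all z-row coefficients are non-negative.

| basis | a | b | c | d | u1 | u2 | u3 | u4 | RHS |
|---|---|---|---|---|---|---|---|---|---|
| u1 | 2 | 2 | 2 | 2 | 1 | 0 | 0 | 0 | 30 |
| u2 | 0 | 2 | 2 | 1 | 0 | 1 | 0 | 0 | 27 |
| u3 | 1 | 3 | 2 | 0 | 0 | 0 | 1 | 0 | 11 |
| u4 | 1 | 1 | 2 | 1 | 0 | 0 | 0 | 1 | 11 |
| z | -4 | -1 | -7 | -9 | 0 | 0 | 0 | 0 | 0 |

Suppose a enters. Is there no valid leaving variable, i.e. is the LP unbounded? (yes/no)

no

Column a has positive entries in row(s) 1, 3, 4, so the ratio test bounds it — not unbounded.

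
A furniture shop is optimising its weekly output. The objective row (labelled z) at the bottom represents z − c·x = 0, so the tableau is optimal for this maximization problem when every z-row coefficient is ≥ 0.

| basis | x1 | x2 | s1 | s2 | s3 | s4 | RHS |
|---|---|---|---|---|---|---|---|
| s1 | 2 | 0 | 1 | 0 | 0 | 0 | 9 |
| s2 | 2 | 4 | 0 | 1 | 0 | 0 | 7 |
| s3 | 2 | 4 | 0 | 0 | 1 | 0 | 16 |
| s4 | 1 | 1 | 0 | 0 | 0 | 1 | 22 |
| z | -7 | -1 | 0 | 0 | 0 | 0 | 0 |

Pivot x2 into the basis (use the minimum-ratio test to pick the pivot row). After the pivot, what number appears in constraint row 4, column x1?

Ratio test on column x2 — row 1: entry 0 ≤ 0; row 2: 7/4 = 7/4; row 3: 16/4 = 4; row 4: 22/1 = 22. Minimum is 7/4 at row 2 (s2 leaves); pivot element 4.
Divide row 2 by 4; eliminate column x2 from the other rows.
Row 4 update in column x1: 1 − 1·(1/2) = 1/2.

1/2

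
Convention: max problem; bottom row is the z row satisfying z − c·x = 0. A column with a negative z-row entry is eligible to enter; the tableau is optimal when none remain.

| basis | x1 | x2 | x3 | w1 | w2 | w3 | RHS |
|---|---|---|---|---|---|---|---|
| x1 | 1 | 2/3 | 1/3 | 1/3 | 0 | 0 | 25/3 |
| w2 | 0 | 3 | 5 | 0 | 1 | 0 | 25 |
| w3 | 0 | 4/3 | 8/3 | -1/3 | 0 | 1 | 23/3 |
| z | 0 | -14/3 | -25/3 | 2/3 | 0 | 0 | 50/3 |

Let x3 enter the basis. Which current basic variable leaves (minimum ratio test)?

w3

Column x3 entries and ratios — x1: (25/3)/(1/3) = 25; w2: 25/5 = 5; w3: (23/3)/(8/3) = 23/8.
Smallest ratio is 23/8 in the row of w3, so w3 leaves.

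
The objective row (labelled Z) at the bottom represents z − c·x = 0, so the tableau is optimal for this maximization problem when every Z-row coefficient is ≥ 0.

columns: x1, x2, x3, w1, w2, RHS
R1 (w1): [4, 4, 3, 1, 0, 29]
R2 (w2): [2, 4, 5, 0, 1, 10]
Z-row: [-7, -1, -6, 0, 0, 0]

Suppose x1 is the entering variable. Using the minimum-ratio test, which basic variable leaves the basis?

w2

Column x1 entries and ratios — w1: 29/4 = 29/4; w2: 10/2 = 5.
Smallest ratio is 5 in the row of w2, so w2 leaves.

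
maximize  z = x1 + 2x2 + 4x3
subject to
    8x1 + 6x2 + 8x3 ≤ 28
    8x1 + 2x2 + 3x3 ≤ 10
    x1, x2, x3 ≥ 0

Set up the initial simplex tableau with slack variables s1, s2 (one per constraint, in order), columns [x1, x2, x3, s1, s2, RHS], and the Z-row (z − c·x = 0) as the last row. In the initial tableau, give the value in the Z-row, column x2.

The Z-row carries the negated objective coefficients: the x2 entry is -2.

-2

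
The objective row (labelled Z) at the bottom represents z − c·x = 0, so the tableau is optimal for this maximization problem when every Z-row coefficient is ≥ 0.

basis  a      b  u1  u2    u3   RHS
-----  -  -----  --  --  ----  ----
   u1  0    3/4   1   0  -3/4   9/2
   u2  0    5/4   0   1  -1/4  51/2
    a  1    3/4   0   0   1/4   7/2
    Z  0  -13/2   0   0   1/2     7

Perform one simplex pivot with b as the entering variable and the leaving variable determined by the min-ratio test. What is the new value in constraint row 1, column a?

Ratio test on column b — row 1: (9/2)/(3/4) = 6; row 2: (51/2)/(5/4) = 102/5; row 3: (7/2)/(3/4) = 14/3. Minimum is 14/3 at row 3 (a leaves); pivot element 3/4.
Divide row 3 by 3/4; eliminate column b from the other rows.
Row 1 update in column a: 0 − (3/4)·(4/3) = -1.

-1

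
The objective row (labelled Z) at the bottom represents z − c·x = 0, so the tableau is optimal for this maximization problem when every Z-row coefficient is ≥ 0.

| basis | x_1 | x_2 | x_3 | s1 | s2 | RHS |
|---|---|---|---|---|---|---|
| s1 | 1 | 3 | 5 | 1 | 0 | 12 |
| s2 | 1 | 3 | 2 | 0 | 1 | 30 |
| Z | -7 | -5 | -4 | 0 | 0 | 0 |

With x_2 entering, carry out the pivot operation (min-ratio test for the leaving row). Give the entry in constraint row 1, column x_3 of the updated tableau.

Ratio test on column x_2 — row 1: 12/3 = 4; row 2: 30/3 = 10. Minimum is 4 at row 1 (s1 leaves); pivot element 3.
Divide row 1 by 3; eliminate column x_2 from the other rows.
In the new row 1, the x_3 entry is the old entry divided by the pivot: 5/3 = 5/3.

5/3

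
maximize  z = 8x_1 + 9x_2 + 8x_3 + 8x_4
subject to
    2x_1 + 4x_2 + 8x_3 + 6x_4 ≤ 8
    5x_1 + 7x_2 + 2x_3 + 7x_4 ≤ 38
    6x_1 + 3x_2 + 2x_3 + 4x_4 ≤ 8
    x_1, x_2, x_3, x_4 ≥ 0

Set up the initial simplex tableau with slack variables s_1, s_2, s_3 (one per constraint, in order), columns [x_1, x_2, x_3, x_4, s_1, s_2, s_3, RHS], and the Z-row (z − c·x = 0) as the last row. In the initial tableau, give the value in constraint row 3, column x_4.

Constraint 3 has coefficient 4 on x_4.

4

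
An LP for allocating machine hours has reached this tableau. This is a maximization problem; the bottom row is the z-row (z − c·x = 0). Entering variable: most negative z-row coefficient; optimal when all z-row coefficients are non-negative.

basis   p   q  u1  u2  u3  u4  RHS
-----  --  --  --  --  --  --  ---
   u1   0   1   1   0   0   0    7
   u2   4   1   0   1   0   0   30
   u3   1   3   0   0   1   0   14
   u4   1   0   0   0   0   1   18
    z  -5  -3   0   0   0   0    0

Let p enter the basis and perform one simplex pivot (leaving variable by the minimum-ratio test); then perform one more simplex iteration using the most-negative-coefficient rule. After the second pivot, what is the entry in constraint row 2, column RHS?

76/11

Ratio test on column p — row 1: entry 0 ≤ 0; row 2: 30/4 = 15/2; row 3: 14/1 = 14; row 4: 18/1 = 18. Minimum is 15/2 at row 2 (u2 leaves); pivot element 4.
Divide row 2 by 4; eliminate column p from the other rows.
Second iteration: most negative z-row entry is -7/4 in column q, so q enters.
Ratio test on column q — row 1: 7/1 = 7; row 2: (15/2)/(1/4) = 30; row 3: (13/2)/(11/4) = 26/11; row 4: entry -1/4 ≤ 0. Minimum is 26/11 at row 3 (u3 leaves); pivot element 11/4.
Divide row 3 by 11/4; eliminate column q from the other rows.
After both pivots, the entry at constraint row 2, column RHS is 76/11.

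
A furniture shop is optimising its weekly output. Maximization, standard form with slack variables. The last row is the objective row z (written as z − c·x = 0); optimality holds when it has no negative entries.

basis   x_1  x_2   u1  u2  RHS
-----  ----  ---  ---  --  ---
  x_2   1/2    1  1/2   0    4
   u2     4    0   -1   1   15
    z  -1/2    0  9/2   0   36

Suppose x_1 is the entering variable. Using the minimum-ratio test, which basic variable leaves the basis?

u2

Column x_1 entries and ratios — x_2: 4/(1/2) = 8; u2: 15/4 = 15/4.
Smallest ratio is 15/4 in the row of u2, so u2 leaves.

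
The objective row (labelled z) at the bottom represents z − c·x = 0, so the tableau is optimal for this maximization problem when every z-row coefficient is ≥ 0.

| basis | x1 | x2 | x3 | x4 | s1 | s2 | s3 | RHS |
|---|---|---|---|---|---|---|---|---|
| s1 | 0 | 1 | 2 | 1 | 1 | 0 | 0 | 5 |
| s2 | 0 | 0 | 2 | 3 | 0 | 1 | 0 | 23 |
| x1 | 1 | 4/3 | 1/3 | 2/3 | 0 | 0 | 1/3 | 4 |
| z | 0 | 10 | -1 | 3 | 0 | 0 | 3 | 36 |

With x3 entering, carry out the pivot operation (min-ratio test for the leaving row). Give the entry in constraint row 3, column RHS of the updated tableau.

19/6

Ratio test on column x3 — row 1: 5/2 = 5/2; row 2: 23/2 = 23/2; row 3: 4/(1/3) = 12. Minimum is 5/2 at row 1 (s1 leaves); pivot element 2.
Divide row 1 by 2; eliminate column x3 from the other rows.
Row 3 update in column RHS: 4 − (1/3)·(5/2) = 19/6.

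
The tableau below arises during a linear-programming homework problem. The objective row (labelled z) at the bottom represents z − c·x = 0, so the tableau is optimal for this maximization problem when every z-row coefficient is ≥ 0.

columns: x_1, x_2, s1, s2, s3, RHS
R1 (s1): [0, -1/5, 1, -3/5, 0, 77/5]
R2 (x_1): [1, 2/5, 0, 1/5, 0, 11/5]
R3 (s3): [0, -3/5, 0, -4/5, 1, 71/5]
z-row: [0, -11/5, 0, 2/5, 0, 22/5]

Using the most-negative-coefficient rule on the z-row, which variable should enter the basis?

x_2

Negative z-row entries: x_2: -11/5.
The most negative is -11/5 in column x_2, so x_2 enters.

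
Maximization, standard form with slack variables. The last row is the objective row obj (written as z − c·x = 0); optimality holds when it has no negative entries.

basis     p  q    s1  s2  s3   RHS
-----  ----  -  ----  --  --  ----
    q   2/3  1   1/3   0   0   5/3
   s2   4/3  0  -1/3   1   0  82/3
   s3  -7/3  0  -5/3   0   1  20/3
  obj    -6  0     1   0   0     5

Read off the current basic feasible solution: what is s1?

0

s1 is not in the basis, so in the current basic feasible solution s1 = 0.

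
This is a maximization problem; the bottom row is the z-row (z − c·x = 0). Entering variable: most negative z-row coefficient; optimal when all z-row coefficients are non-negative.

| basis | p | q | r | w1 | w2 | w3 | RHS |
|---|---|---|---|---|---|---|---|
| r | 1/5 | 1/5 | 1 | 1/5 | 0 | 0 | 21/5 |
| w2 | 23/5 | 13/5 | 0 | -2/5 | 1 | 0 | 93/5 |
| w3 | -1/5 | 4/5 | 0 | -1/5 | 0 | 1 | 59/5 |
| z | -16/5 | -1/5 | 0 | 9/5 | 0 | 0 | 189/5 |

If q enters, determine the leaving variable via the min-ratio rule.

w2

Column q entries and ratios — r: (21/5)/(1/5) = 21; w2: (93/5)/(13/5) = 93/13; w3: (59/5)/(4/5) = 59/4.
Smallest ratio is 93/13 in the row of w2, so w2 leaves.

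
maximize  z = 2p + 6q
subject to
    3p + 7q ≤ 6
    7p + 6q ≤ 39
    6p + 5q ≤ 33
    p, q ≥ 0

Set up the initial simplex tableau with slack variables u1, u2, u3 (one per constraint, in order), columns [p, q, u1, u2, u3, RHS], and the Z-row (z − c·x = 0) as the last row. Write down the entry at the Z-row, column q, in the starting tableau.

-6

The Z-row carries the negated objective coefficients: the q entry is -6.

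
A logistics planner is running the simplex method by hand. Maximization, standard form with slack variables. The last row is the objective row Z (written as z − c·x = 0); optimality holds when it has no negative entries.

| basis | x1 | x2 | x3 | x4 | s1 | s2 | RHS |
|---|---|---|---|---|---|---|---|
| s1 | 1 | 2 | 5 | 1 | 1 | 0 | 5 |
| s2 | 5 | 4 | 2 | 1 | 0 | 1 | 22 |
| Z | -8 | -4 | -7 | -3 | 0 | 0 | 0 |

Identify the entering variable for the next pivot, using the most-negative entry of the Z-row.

x1

Negative Z-row entries: x1: -8, x2: -4, x3: -7, x4: -3.
The most negative is -8 in column x1, so x1 enters.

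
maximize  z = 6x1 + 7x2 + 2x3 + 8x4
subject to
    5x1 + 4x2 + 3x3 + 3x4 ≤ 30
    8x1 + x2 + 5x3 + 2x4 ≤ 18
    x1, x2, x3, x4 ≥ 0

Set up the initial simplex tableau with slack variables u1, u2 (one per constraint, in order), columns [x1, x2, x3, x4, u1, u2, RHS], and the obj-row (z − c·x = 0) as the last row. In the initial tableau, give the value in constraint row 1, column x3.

3

Constraint 1 has coefficient 3 on x3.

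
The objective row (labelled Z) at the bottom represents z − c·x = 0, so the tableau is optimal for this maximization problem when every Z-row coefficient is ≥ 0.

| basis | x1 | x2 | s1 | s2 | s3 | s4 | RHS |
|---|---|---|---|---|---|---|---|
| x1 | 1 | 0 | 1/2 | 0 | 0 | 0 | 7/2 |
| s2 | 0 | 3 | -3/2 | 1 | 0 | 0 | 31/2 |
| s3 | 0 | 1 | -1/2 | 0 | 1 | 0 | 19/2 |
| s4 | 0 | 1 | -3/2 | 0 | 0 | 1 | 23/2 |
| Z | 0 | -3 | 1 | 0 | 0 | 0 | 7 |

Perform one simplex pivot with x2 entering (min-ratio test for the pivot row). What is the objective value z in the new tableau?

45/2

Ratio test on column x2 — row 1: entry 0 ≤ 0; row 2: (31/2)/3 = 31/6; row 3: (19/2)/1 = 19/2; row 4: (23/2)/1 = 23/2. Minimum is 31/6 at row 2 (s2 leaves); pivot element 3.
Pivot on row 2; the Z-row RHS becomes 7 − (-3)·(31/6) = 45/2.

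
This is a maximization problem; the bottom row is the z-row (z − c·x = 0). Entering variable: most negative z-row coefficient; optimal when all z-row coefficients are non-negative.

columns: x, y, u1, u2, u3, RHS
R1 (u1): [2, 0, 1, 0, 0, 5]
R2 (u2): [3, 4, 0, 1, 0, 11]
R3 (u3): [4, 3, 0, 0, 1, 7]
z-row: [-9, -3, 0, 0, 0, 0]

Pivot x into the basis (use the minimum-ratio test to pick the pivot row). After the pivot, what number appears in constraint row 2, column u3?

Ratio test on column x — row 1: 5/2 = 5/2; row 2: 11/3 = 11/3; row 3: 7/4 = 7/4. Minimum is 7/4 at row 3 (u3 leaves); pivot element 4.
Divide row 3 by 4; eliminate column x from the other rows.
Row 2 update in column u3: 0 − 3·(1/4) = -3/4.

-3/4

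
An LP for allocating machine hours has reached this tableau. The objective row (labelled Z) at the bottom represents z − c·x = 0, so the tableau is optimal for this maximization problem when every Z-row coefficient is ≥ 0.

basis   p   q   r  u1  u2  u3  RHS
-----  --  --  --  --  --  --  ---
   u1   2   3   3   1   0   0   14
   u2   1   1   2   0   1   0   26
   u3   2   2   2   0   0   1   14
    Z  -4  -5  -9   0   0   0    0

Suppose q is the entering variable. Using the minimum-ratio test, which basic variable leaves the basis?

u1

Column q entries and ratios — u1: 14/3 = 14/3; u2: 26/1 = 26; u3: 14/2 = 7.
Smallest ratio is 14/3 in the row of u1, so u1 leaves.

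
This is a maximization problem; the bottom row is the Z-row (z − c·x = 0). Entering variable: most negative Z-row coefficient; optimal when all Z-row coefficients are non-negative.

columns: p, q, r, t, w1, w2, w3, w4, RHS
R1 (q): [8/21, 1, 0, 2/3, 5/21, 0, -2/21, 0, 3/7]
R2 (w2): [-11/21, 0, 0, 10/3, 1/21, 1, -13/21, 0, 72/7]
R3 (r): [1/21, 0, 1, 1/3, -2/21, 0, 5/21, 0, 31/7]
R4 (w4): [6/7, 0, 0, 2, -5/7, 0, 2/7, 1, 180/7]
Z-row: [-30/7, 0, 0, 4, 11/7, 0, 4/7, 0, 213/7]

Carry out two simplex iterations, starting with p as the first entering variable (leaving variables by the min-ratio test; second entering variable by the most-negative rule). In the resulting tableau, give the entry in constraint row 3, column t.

1

Ratio test on column p — row 1: (3/7)/(8/21) = 9/8; row 2: entry -11/21 ≤ 0; row 3: (31/7)/(1/21) = 93; row 4: (180/7)/(6/7) = 30. Minimum is 9/8 at row 1 (q leaves); pivot element 8/21.
Divide row 1 by 8/21; eliminate column p from the other rows.
Second iteration: most negative Z-row entry is -1/2 in column w3, so w3 enters.
Ratio test on column w3 — row 1: entry -1/4 ≤ 0; row 2: entry -3/4 ≤ 0; row 3: (35/8)/(1/4) = 35/2; row 4: (99/4)/(1/2) = 99/2. Minimum is 35/2 at row 3 (r leaves); pivot element 1/4.
Divide row 3 by 1/4; eliminate column w3 from the other rows.
After both pivots, the entry at constraint row 3, column t is 1.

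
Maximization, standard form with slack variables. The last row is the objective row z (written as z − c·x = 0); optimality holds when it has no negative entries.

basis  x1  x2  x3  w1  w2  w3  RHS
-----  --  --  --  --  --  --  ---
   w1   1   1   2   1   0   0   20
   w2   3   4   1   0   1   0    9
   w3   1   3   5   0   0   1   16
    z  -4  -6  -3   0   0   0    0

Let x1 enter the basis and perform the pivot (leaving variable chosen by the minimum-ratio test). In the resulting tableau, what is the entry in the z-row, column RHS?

12

Ratio test on column x1 — row 1: 20/1 = 20; row 2: 9/3 = 3; row 3: 16/1 = 16. Minimum is 3 at row 2 (w2 leaves); pivot element 3.
Divide row 2 by 3; eliminate column x1 from the other rows.
z-row update in column RHS: 0 − (-4)·3 = 12.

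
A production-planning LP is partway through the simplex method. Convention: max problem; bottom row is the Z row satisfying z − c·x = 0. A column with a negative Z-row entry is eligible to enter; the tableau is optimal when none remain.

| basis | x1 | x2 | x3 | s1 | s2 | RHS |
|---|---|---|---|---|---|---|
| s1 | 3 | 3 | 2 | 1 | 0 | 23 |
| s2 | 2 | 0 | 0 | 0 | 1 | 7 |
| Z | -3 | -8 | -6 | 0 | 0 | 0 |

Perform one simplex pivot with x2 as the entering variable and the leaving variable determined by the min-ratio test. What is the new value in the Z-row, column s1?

8/3

Ratio test on column x2 — row 1: 23/3 = 23/3; row 2: entry 0 ≤ 0. Minimum is 23/3 at row 1 (s1 leaves); pivot element 3.
Divide row 1 by 3; eliminate column x2 from the other rows.
Z-row update in column s1: 0 − (-8)·(1/3) = 8/3.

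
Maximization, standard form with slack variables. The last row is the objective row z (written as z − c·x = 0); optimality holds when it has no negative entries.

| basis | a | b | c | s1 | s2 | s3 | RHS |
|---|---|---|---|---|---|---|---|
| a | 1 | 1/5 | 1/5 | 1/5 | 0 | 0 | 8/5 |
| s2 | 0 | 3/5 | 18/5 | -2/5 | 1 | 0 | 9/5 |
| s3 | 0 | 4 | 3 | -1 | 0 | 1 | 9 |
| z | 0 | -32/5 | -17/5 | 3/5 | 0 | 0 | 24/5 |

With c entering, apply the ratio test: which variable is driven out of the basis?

s2

Column c entries and ratios — a: (8/5)/(1/5) = 8; s2: (9/5)/(18/5) = 1/2; s3: 9/3 = 3.
Smallest ratio is 1/2 in the row of s2, so s2 leaves.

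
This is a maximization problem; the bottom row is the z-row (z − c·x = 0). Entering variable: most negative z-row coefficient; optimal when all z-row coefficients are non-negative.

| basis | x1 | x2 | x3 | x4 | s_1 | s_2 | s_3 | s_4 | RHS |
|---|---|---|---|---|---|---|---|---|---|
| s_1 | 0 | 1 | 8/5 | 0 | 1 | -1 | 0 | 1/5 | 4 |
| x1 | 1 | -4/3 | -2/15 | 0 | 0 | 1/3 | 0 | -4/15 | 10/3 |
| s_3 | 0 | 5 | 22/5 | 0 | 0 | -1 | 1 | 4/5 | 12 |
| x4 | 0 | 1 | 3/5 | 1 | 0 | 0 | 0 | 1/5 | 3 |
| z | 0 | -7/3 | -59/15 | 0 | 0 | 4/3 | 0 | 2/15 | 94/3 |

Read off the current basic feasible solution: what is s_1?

4

s_1 is basic (row 1); its value is the RHS of that row, 4.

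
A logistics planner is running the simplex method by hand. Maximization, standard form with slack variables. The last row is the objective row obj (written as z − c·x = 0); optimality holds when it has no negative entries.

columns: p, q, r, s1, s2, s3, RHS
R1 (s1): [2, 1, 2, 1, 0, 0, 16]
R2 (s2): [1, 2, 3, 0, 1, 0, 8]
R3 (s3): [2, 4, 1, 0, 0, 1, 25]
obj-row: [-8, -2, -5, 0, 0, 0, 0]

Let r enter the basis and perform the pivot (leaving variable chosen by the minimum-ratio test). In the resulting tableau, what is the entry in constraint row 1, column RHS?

Ratio test on column r — row 1: 16/2 = 8; row 2: 8/3 = 8/3; row 3: 25/1 = 25. Minimum is 8/3 at row 2 (s2 leaves); pivot element 3.
Divide row 2 by 3; eliminate column r from the other rows.
Row 1 update in column RHS: 16 − 2·(8/3) = 32/3.

32/3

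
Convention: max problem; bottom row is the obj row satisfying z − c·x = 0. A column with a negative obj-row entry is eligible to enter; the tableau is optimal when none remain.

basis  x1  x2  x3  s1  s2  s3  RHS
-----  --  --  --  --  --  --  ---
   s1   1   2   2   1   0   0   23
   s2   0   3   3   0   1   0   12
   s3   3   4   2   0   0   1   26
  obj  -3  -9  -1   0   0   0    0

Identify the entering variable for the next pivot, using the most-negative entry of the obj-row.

Negative obj-row entries: x1: -3, x2: -9, x3: -1.
The most negative is -9 in column x2, so x2 enters.

x2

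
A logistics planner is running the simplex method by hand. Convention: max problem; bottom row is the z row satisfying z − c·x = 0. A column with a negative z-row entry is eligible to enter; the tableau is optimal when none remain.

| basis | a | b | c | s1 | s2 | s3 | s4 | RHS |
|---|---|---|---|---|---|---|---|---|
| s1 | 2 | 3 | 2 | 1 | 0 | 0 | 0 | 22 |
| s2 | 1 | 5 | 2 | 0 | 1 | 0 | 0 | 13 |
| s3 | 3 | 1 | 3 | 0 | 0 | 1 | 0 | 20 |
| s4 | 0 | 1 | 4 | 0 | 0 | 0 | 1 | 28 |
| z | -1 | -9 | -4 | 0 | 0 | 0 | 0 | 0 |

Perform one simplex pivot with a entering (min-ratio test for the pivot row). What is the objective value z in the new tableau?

Ratio test on column a — row 1: 22/2 = 11; row 2: 13/1 = 13; row 3: 20/3 = 20/3; row 4: entry 0 ≤ 0. Minimum is 20/3 at row 3 (s3 leaves); pivot element 3.
Pivot on row 3; the z-row RHS becomes 0 − (-1)·(20/3) = 20/3.

20/3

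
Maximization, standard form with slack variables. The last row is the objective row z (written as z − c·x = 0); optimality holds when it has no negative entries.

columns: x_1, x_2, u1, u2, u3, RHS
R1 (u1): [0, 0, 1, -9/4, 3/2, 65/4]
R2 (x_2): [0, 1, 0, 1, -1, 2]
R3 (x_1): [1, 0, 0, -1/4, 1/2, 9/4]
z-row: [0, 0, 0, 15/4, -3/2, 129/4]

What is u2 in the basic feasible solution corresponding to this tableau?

u2 is not in the basis, so in the current basic feasible solution u2 = 0.

0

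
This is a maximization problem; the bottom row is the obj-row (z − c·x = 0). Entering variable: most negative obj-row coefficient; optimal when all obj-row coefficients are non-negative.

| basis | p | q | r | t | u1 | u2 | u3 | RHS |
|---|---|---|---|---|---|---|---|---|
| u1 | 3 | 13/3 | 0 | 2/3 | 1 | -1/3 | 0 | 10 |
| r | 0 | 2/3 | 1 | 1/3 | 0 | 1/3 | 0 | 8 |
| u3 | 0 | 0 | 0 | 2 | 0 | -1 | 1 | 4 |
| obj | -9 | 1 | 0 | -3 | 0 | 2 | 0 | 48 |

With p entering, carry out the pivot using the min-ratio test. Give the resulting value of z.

78

Ratio test on column p — row 1: 10/3 = 10/3; row 2: entry 0 ≤ 0; row 3: entry 0 ≤ 0. Minimum is 10/3 at row 1 (u1 leaves); pivot element 3.
Pivot on row 1; the obj-row RHS becomes 48 − (-9)·(10/3) = 78.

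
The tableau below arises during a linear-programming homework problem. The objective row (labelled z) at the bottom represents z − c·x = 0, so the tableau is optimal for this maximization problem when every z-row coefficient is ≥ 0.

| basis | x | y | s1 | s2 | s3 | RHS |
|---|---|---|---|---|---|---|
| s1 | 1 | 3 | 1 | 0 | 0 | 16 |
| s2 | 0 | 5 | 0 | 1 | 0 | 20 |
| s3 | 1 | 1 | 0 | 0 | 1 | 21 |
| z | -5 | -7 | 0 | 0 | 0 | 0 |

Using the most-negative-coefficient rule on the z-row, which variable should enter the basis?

Negative z-row entries: x: -5, y: -7.
The most negative is -7 in column y, so y enters.

y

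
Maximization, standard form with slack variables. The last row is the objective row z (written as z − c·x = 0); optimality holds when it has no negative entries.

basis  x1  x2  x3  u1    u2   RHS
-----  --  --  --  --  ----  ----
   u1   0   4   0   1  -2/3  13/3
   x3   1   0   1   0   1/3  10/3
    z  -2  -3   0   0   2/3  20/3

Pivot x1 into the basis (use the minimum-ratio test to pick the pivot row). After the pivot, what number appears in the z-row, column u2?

4/3

Ratio test on column x1 — row 1: entry 0 ≤ 0; row 2: (10/3)/1 = 10/3. Minimum is 10/3 at row 2 (x3 leaves); pivot element 1.
Divide row 2 by 1; eliminate column x1 from the other rows.
z-row update in column u2: 2/3 − (-2)·(1/3) = 4/3.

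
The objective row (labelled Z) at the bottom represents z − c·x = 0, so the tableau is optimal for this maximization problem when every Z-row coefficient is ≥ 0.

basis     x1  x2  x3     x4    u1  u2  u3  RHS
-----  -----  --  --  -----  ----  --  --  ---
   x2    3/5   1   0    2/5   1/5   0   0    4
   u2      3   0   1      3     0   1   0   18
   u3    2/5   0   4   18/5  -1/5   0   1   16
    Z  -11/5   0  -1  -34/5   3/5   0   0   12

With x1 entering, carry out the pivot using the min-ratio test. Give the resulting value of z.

126/5

Ratio test on column x1 — row 1: 4/(3/5) = 20/3; row 2: 18/3 = 6; row 3: 16/(2/5) = 40. Minimum is 6 at row 2 (u2 leaves); pivot element 3.
Pivot on row 2; the Z-row RHS becomes 12 − (-11/5)·6 = 126/5.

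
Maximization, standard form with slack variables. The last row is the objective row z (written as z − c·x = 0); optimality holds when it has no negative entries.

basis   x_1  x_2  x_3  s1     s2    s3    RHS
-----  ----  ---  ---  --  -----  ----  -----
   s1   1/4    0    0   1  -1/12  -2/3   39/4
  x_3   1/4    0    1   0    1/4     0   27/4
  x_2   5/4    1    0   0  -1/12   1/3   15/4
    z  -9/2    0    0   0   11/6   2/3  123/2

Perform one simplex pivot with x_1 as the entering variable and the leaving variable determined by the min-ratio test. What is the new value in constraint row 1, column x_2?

Ratio test on column x_1 — row 1: (39/4)/(1/4) = 39; row 2: (27/4)/(1/4) = 27; row 3: (15/4)/(5/4) = 3. Minimum is 3 at row 3 (x_2 leaves); pivot element 5/4.
Divide row 3 by 5/4; eliminate column x_1 from the other rows.
Row 1 update in column x_2: 0 − (1/4)·(4/5) = -1/5.

-1/5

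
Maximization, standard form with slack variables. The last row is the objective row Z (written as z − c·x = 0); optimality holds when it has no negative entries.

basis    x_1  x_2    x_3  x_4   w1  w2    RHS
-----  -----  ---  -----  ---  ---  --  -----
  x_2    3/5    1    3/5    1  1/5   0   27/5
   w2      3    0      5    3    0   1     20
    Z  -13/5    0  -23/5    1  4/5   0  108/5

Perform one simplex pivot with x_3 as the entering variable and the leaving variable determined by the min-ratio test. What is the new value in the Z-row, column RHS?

Ratio test on column x_3 — row 1: (27/5)/(3/5) = 9; row 2: 20/5 = 4. Minimum is 4 at row 2 (w2 leaves); pivot element 5.
Divide row 2 by 5; eliminate column x_3 from the other rows.
Z-row update in column RHS: 108/5 − (-23/5)·4 = 40.

40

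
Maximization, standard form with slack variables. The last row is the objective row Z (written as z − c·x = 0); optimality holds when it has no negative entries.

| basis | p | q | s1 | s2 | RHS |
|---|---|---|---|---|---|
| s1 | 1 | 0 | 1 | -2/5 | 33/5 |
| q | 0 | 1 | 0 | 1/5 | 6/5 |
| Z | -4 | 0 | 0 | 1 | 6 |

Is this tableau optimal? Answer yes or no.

The Z-row has a negative entry -4 in column p, so it is not optimal.

no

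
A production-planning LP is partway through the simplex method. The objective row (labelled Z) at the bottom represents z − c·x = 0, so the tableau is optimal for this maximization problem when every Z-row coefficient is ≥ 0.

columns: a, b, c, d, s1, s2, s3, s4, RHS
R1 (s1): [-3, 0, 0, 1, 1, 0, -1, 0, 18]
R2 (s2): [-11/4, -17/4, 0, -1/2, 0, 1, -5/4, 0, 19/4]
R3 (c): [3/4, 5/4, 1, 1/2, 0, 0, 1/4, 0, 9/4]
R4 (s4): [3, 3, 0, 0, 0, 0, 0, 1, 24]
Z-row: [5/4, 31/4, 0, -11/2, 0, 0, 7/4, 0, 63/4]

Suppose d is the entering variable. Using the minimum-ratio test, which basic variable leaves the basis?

Column d entries and ratios — s1: 18/1 = 18; s2: -1/2 ≤ 0, skip; c: (9/4)/(1/2) = 9/2; s4: 0 ≤ 0, skip.
Smallest ratio is 9/2 in the row of c, so c leaves.

c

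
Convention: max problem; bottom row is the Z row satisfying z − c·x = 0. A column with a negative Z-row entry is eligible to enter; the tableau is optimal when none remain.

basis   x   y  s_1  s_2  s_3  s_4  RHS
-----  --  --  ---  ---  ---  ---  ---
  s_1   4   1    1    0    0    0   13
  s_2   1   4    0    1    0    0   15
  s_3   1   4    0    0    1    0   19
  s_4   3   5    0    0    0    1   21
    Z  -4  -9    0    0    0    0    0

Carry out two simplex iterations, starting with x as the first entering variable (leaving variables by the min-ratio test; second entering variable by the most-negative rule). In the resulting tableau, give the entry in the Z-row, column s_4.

32/17

Ratio test on column x — row 1: 13/4 = 13/4; row 2: 15/1 = 15; row 3: 19/1 = 19; row 4: 21/3 = 7. Minimum is 13/4 at row 1 (s_1 leaves); pivot element 4.
Divide row 1 by 4; eliminate column x from the other rows.
Second iteration: most negative Z-row entry is -8 in column y, so y enters.
Ratio test on column y — row 1: (13/4)/(1/4) = 13; row 2: (47/4)/(15/4) = 47/15; row 3: (63/4)/(15/4) = 21/5; row 4: (45/4)/(17/4) = 45/17. Minimum is 45/17 at row 4 (s_4 leaves); pivot element 17/4.
Divide row 4 by 17/4; eliminate column y from the other rows.
After both pivots, the entry at the Z-row, column s_4 is 32/17.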